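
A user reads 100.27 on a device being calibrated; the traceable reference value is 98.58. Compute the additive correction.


Correction = standard - reading
= 98.58 - 100.27
= -1.6900

-1.6900


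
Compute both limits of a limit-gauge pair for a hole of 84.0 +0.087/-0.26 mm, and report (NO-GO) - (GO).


GO = nominal - lower_tol (smallest hole = maximum material condition)
GO = 84.0 - 0.26 = 83.74
NO-GO = nominal + upper_tol (largest hole = least material condition)
NO-GO = 84.0 + 0.087 = 84.087
spread = NO-GO - GO = 84.087 - 83.74 = 0.3470

0.3470


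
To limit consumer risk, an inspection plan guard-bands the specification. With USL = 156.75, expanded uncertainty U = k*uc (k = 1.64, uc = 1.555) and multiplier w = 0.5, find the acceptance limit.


U = k * uc = 1.64 * 1.555 = 2.5502
guard band g = w * U = 0.5 * 2.5502 = 1.2751
AL = USL - g = 156.75 - 1.2751
AL = 155.4749

155.4749


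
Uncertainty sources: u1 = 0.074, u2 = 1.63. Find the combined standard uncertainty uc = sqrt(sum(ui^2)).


uc = sqrt(0.074^2 + 1.63^2)
uc = sqrt(2.662376)
uc = 1.6317

1.6317


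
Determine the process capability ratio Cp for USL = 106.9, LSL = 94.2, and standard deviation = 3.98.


Cp = (USL - LSL) / (6 * sigma)
= (106.9 - 94.2) / (6 * 3.98)
= 12.7000 / 23.8800
= 0.5318

0.5318


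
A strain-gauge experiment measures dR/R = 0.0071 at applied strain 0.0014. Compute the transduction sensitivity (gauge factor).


GF = (dR/R) / epsilon
= 0.0071 / 0.0014
= 5.0714

5.0714


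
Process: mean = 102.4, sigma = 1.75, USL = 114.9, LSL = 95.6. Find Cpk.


Cpu = (USL - mean) / (3*sigma) = (114.9 - 102.4) / (3*1.75) = 2.3810
Cpl = (mean - LSL) / (3*sigma) = (102.4 - 95.6) / (3*1.75) = 1.2952
Cpk = min(Cpu, Cpl) = 1.2952

1.2952


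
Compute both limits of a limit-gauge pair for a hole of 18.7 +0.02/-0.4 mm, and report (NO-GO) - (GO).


GO = nominal - lower_tol (smallest hole = maximum material condition)
GO = 18.7 - 0.4 = 18.3
NO-GO = nominal + upper_tol (largest hole = least material condition)
NO-GO = 18.7 + 0.02 = 18.72
spread = NO-GO - GO = 18.72 - 18.3 = 0.4200

0.4200


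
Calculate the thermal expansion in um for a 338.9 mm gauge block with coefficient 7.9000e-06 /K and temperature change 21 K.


dL = L * alpha * dT
= 338.9 * 7.9000e-06 * 21
= 0.0562235 mm
dL_um = 0.0562235 * 1000 = 56.2235 um

56.2235


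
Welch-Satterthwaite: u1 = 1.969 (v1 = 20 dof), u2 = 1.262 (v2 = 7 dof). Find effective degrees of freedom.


uc = sqrt(u1^2 + u2^2) = sqrt(1.969^2 + 1.262^2) = 2.3387187
v_eff = uc^4 / (u1^4/v1 + u2^4/v2)
= 2.3387187^4 / (1.969^4/20 + 1.262^4/7)
= 29.916581 / 1.1139006
v_eff = 26.8575

26.8575


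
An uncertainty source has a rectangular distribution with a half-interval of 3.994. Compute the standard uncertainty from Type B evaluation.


u_B = half_width / sqrt(3)
u_B = 3.994 / 1.7320508
u_B = 2.3059

2.3059


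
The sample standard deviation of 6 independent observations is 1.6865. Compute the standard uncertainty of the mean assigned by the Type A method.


u_A = s / sqrt(n)
u_A = 1.6865 / sqrt(6)
u_A = 1.6865 / 2.4494897
u_A = 0.6885

0.6885


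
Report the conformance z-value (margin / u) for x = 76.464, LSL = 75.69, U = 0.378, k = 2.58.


u = U / k = 0.378 / 2.58 = 0.14651163
margin = |LSL - x| = |75.69 - 76.464| = 0.774
z = margin / u = 0.774 / 0.14651163
z = 5.2829

5.2829


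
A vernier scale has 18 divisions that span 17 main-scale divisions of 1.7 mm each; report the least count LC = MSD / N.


LC = MSD / n_div
= 1.7 / 18
= 0.0944

0.0944


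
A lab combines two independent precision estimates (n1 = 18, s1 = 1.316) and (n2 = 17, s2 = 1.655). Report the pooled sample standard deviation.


s_p = sqrt(((n1-1)*s1^2 + (n2-1)*s2^2) / (n1+n2-2))
numerator = (18-1)*1.316^2 + (17-1)*1.655^2 = 29.441552 + 43.8244 = 73.265952
denominator = 18 + 17 - 2 = 33
s_p^2 = 73.265952 / 33 = 2.2201804
s_p = sqrt(2.2201804) = 1.4900

1.4900


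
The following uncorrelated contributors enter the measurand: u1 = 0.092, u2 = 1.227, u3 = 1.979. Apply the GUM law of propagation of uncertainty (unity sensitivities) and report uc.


uc = sqrt(0.092^2 + 1.227^2 + 1.979^2)
uc = sqrt(5.430434)
uc = 2.3303

2.3303


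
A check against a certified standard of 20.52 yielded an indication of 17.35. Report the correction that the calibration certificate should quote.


Correction = standard - reading
= 20.52 - 17.35
= 3.1700

3.1700


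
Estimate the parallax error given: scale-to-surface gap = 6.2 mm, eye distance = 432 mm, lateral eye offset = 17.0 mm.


error = h * offset / d
= 6.2 * 17.0 / 432
= 0.2440

0.2440


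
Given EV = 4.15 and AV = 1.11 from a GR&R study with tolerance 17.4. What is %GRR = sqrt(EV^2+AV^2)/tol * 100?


GRR = sqrt(EV^2 + AV^2) = sqrt(4.15^2 + 1.11^2) = 4.2958817
%GRR = GRR / tol * 100 = 4.2958817 / 17.4 * 100
%GRR = 24.6890

24.6890


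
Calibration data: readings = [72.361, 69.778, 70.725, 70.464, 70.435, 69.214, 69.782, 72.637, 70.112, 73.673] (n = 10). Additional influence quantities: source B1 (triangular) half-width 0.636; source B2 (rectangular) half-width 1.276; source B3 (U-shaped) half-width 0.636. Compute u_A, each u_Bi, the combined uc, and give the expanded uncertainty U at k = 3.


mean = (72.361 + 69.778 + 70.725 + 70.464 + 70.435 + 69.214 + 69.782 + 72.637 + 70.112 + 73.673) / 10 = 70.9181
s = sqrt(sum((x - mean)^2)/(n-1)) = 1.4623891
u_A = s / sqrt(n) = 1.4623891 / sqrt(10) = 0.46244804
u_B1 = 0.636 / sqrt(6) = 0.25964591
u_B2 = 1.276 / sqrt(3) = 0.73669894
u_B3 = 0.636 / sqrt(2) = 0.44971991
uc = sqrt(0.46244804^2 + 0.25964591^2 + 0.73669894^2 + 0.44971991^2) = 1.0130388
U = k * uc = 3 * 1.0130388
U = 3.0391

3.0391


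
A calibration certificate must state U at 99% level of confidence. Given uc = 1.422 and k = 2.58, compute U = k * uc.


U = k * uc
U = 2.58 * 1.422
U = 3.6688

3.6688


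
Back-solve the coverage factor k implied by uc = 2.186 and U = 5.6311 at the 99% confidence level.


k = U / uc
k = 5.6311 / 2.186
k = 2.576

2.576


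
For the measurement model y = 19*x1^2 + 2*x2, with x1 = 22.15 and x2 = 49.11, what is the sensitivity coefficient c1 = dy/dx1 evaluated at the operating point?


y = 19*x1^2 + 2*x2
dy/dx1 = 2*19*x1
Evaluate at x1 = 22.15: c1 = 38 * 22.15
c1 = 841.7000

841.7000


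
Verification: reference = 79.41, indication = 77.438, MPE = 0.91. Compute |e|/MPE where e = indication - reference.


e = indication - reference = 77.438 - 79.41 = -1.9720
|e| = 1.9720
ratio = |e| / MPE = 1.9720 / 0.91
ratio = 2.1670

2.1670


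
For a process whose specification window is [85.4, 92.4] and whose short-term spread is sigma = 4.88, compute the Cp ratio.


Cp = (USL - LSL) / (6 * sigma)
= (92.4 - 85.4) / (6 * 4.88)
= 7.0000 / 29.2800
= 0.2391

0.2391


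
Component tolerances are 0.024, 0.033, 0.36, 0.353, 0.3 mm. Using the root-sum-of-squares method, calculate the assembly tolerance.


RSS = sqrt(0.024^2 + 0.033^2 + 0.36^2 + 0.353^2 + 0.3^2)
= sqrt(0.345874)
= 0.5881

0.5881


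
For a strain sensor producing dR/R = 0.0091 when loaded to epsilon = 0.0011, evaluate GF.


GF = (dR/R) / epsilon
= 0.0091 / 0.0011
= 8.2727

8.2727


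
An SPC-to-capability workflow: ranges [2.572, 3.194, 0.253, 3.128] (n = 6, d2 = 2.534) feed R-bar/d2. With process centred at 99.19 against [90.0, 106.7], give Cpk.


R_bar = (2.572 + 3.194 + 0.253 + 3.128) / 4 = 2.28675
sigma = R_bar / d2 = 2.28675 / 2.534 = 0.90242699
Cp = (USL - LSL)/(6*sigma) = (106.7 - 90.0)/(6*0.90242699) = 3.0843
Cpu = (106.7 - 99.19)/(3*0.90242699) = 2.7740
Cpl = (99.19 - 90.0)/(3*0.90242699) = 3.3945
Cpk = min(Cpu, Cpl) = 2.7740

2.7740


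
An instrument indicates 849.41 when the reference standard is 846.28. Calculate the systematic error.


Systematic error = measured - true
= 849.41 - 846.28
= 3.1300

3.1300


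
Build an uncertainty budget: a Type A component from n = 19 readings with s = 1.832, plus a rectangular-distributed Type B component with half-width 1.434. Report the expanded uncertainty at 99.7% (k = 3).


u_A = s / sqrt(n) = 1.832 / sqrt(19) = 0.42028962
u_B = half_width / sqrt(3) = 1.434 / sqrt(3) = 0.82792029
uc = sqrt(u_A^2 + u_B^2) = sqrt(0.42028962^2 + 0.82792029^2) = 0.92849091
U = k * uc = 3 * 0.92849091
U = 2.7855

2.7855


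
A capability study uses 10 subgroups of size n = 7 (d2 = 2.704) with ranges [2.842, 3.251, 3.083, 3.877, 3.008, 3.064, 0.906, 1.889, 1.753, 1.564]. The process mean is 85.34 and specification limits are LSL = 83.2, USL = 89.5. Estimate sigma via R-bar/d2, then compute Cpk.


R_bar = (2.842 + 3.251 + 3.083 + 3.877 + 3.008 + 3.064 + 0.906 + 1.889 + 1.753 + 1.564) / 10 = 2.5237
sigma = R_bar / d2 = 2.5237 / 2.704 = 0.93332101
Cp = (USL - LSL)/(6*sigma) = (89.5 - 83.2)/(6*0.93332101) = 1.1250
Cpu = (89.5 - 85.34)/(3*0.93332101) = 1.4857
Cpl = (85.34 - 83.2)/(3*0.93332101) = 0.7643
Cpk = min(Cpu, Cpl) = 0.7643

0.7643


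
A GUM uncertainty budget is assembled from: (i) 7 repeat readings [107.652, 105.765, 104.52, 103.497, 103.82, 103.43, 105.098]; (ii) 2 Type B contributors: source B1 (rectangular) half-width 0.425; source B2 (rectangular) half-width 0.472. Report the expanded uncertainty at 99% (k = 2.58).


mean = (107.652 + 105.765 + 104.52 + 103.497 + 103.82 + 103.43 + 105.098) / 7 = 104.826
s = sqrt(sum((x - mean)^2)/(n-1)) = 1.5145247
u_A = s / sqrt(n) = 1.5145247 / sqrt(7) = 0.57243653
u_B1 = 0.425 / sqrt(3) = 0.24537386
u_B2 = 0.472 / sqrt(3) = 0.27250933
uc = sqrt(0.57243653^2 + 0.24537386^2 + 0.27250933^2) = 0.67981854
U = k * uc = 2.58 * 0.67981854
U = 1.7539

1.7539


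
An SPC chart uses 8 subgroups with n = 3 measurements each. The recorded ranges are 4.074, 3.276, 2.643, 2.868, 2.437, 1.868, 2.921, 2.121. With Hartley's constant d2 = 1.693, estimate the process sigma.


R_bar = (4.074 + 3.276 + 2.643 + 2.868 + 2.437 + 1.868 + 2.921 + 2.121) / 8
R_bar = 22.208 / 8 = 2.776
sigma_hat = R_bar / d2 = 2.776 / 1.693 = 1.6397

1.6397


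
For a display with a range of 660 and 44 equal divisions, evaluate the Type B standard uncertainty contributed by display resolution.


resolution = range / divisions
resolution = 660 / 44 = 15
u_res = resolution / (2*sqrt(3))
u_res = 15 / 3.4641016
u_res = 4.3301

4.3301


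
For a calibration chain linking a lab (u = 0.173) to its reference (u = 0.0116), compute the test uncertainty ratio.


TUR = u_lab / u_ref
= 0.173 / 0.0116
= 14.9138

14.9138


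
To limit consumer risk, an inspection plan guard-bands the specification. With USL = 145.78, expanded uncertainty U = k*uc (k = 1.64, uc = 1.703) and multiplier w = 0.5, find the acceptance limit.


U = k * uc = 1.64 * 1.703 = 2.79292
guard band g = w * U = 0.5 * 2.79292 = 1.39646
AL = USL - g = 145.78 - 1.39646
AL = 144.3835

144.3835


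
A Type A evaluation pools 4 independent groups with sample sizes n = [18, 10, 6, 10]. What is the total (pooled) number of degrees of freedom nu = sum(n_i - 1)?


nu = sum_i (n_i - 1)
nu = ((18 - 1) + (10 - 1) + (6 - 1) + (10 - 1))
nu = 17 + 9 + 5 + 9
nu = 40

40


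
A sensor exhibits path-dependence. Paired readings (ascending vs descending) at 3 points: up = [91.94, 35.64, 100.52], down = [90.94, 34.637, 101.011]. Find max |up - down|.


|91.94 - 90.94| = 1.0000
|35.64 - 34.637| = 1.0030
|100.52 - 101.011| = 0.4910
hysteresis = max(diffs) = 1.0030

1.0030


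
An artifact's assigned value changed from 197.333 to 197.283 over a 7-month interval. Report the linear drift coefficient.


rate = (v2 - v1) / months
= (197.283 - 197.333) / 7
= -0.0500 / 7
= -0.0071

-0.0071


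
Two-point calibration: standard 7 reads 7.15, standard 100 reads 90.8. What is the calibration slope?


slope = (y2 - y1) / (x2 - x1)
= (90.8 - 7.15) / (100 - 7)
= 83.6500 / 93
= 0.8995

0.8995


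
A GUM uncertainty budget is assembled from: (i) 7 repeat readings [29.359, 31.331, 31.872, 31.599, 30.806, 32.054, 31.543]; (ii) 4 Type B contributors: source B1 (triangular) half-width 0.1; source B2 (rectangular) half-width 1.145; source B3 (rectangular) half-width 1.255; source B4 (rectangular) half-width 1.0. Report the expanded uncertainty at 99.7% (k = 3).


mean = (29.359 + 31.331 + 31.872 + 31.599 + 30.806 + 32.054 + 31.543) / 7 = 31.22342857
s = sqrt(sum((x - mean)^2)/(n-1)) = 0.9142926
u_A = s / sqrt(n) = 0.9142926 / sqrt(7) = 0.34557012
u_B1 = 0.1 / sqrt(6) = 0.040824829
u_B2 = 1.145 / sqrt(3) = 0.66106606
u_B3 = 1.255 / sqrt(3) = 0.72457459
u_B4 = 1.0 / sqrt(3) = 0.57735027
uc = sqrt(0.34557012^2 + 0.040824829^2 + 0.66106606^2 + 0.72457459^2 + 0.57735027^2) = 1.1901409
U = k * uc = 3 * 1.1901409
U = 3.5704

3.5704


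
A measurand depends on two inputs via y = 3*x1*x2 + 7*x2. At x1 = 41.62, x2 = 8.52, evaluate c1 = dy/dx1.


y = 3*x1*x2 + 7*x2
dy/dx1 = 3*x2
Evaluate at x2 = 8.52: c1 = 3 * 8.52
c1 = 25.5600

25.5600


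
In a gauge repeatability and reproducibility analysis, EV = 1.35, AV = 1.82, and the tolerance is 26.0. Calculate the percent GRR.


GRR = sqrt(EV^2 + AV^2) = sqrt(1.35^2 + 1.82^2) = 2.2660318
%GRR = GRR / tol * 100 = 2.2660318 / 26.0 * 100
%GRR = 8.7155

8.7155


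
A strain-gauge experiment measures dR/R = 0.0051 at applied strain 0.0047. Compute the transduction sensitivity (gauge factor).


GF = (dR/R) / epsilon
= 0.0051 / 0.0047
= 1.0851

1.0851


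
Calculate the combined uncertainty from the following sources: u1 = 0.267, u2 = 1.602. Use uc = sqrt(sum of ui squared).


uc = sqrt(0.267^2 + 1.602^2)
uc = sqrt(2.637693)
uc = 1.6241

1.6241


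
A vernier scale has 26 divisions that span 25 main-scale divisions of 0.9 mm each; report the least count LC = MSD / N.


LC = MSD / n_div
= 0.9 / 26
= 0.0346

0.0346


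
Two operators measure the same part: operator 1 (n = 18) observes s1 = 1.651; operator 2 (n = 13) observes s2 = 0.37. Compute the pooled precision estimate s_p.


s_p = sqrt(((n1-1)*s1^2 + (n2-1)*s2^2) / (n1+n2-2))
numerator = (18-1)*1.651^2 + (13-1)*0.37^2 = 46.338617 + 1.6428 = 47.981417
denominator = 18 + 13 - 2 = 29
s_p^2 = 47.981417 / 29 = 1.6545316
s_p = sqrt(1.6545316) = 1.2863

1.2863


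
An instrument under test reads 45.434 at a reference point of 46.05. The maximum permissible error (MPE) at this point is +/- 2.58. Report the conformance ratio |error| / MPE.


e = indication - reference = 45.434 - 46.05 = -0.6160
|e| = 0.6160
ratio = |e| / MPE = 0.6160 / 2.58
ratio = 0.2388

0.2388


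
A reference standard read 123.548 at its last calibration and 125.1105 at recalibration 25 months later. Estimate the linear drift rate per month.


rate = (v2 - v1) / months
= (125.1105 - 123.548) / 25
= 1.5625 / 25
= 0.0625

0.0625


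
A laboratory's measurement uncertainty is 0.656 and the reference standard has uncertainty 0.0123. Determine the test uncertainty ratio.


TUR = u_lab / u_ref
= 0.656 / 0.0123
= 53.3333

53.3333


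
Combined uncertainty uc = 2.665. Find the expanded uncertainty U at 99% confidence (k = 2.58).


U = k * uc
U = 2.58 * 2.665
U = 6.8757

6.8757


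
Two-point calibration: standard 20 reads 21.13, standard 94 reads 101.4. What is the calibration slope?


slope = (y2 - y1) / (x2 - x1)
= (101.4 - 21.13) / (94 - 20)
= 80.2700 / 74
= 1.0847

1.0847


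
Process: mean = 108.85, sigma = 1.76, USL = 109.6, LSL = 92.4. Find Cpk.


Cpu = (USL - mean) / (3*sigma) = (109.6 - 108.85) / (3*1.76) = 0.1420
Cpl = (mean - LSL) / (3*sigma) = (108.85 - 92.4) / (3*1.76) = 3.1155
Cpk = min(Cpu, Cpl) = 0.1420

0.1420


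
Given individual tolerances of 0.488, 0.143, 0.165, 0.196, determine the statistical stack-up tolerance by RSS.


RSS = sqrt(0.488^2 + 0.143^2 + 0.165^2 + 0.196^2)
= sqrt(0.324234)
= 0.5694

0.5694


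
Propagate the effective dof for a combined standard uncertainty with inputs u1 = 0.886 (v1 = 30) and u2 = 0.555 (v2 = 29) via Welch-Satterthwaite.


uc = sqrt(u1^2 + u2^2) = sqrt(0.886^2 + 0.555^2) = 1.0454764
v_eff = uc^4 / (u1^4/v1 + u2^4/v2)
= 1.0454764^4 / (0.886^4/30 + 0.555^4/29)
= 1.1946947 / 0.023812327
v_eff = 50.1713

50.1713


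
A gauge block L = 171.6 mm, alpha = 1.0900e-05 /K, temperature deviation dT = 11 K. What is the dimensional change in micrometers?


dL = L * alpha * dT
= 171.6 * 1.0900e-05 * 11
= 0.0205748 mm
dL_um = 0.0205748 * 1000 = 20.5748 um

20.5748


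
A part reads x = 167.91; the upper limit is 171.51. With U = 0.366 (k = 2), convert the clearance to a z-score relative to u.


u = U / k = 0.366 / 2 = 0.183
margin = |USL - x| = |171.51 - 167.91| = 3.6
z = margin / u = 3.6 / 0.183
z = 19.6721

19.6721


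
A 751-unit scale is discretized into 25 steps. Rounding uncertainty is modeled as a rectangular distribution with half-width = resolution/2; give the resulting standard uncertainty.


resolution = range / divisions
resolution = 751 / 25 = 30.04
u_res = resolution / (2*sqrt(3))
u_res = 30.04 / 3.4641016
u_res = 8.6718

8.6718


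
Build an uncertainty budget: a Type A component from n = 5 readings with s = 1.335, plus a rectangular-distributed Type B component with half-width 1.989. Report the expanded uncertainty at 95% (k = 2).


u_A = s / sqrt(n) = 1.335 / sqrt(5) = 0.59703015
u_B = half_width / sqrt(3) = 1.989 / sqrt(3) = 1.1483497
uc = sqrt(u_A^2 + u_B^2) = sqrt(0.59703015^2 + 1.1483497^2) = 1.2942766
U = k * uc = 2 * 1.2942766
U = 2.5886

2.5886


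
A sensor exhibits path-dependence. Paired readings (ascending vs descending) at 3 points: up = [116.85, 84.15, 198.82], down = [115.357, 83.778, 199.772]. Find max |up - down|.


|116.85 - 115.357| = 1.4930
|84.15 - 83.778| = 0.3720
|198.82 - 199.772| = 0.9520
hysteresis = max(diffs) = 1.4930

1.4930


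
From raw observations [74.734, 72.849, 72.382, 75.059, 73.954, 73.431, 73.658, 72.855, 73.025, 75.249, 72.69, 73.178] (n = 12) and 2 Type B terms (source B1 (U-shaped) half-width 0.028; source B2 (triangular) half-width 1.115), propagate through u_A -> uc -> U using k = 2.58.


mean = (74.734 + 72.849 + 72.382 + 75.059 + 73.954 + 73.431 + 73.658 + 72.855 + 73.025 + 75.249 + 72.69 + 73.178) / 12 = 73.58866667
s = sqrt(sum((x - mean)^2)/(n-1)) = 0.96431307
u_A = s / sqrt(n) = 0.96431307 / sqrt(12) = 0.27837321
u_B1 = 0.028 / sqrt(2) = 0.01979899
u_B2 = 1.115 / sqrt(6) = 0.45519684
uc = sqrt(0.27837321^2 + 0.01979899^2 + 0.45519684^2) = 0.53393615
U = k * uc = 2.58 * 0.53393615
U = 1.3776

1.3776


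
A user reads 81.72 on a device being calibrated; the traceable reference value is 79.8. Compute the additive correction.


Correction = standard - reading
= 79.8 - 81.72
= -1.9200

-1.9200


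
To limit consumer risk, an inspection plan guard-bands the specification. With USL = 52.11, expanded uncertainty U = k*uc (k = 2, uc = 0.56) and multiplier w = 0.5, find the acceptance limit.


U = k * uc = 2 * 0.56 = 1.12
guard band g = w * U = 0.5 * 1.12 = 0.56
AL = USL - g = 52.11 - 0.56
AL = 51.5500

51.5500


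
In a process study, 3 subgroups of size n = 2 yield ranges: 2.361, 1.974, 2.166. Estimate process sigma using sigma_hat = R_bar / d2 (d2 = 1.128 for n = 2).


R_bar = (2.361 + 1.974 + 2.166) / 3
R_bar = 6.501 / 3 = 2.167
sigma_hat = R_bar / d2 = 2.167 / 1.128 = 1.9211

1.9211


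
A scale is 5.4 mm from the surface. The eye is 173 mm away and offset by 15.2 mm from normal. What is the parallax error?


error = h * offset / d
= 5.4 * 15.2 / 173
= 0.4745

0.4745


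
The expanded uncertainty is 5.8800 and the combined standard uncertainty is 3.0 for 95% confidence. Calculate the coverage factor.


k = U / uc
k = 5.8800 / 3.0
k = 1.96

1.96


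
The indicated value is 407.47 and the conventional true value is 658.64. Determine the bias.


Systematic error = measured - true
= 407.47 - 658.64
= -251.1700

-251.1700


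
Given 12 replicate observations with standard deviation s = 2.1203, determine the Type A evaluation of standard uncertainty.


u_A = s / sqrt(n)
u_A = 2.1203 / sqrt(12)
u_A = 2.1203 / 3.4641016
u_A = 0.6121

0.6121


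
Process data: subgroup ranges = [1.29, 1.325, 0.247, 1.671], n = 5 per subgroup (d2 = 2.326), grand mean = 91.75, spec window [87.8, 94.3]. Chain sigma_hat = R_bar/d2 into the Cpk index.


R_bar = (1.29 + 1.325 + 0.247 + 1.671) / 4 = 1.13325
sigma = R_bar / d2 = 1.13325 / 2.326 = 0.4872098
Cp = (USL - LSL)/(6*sigma) = (94.3 - 87.8)/(6*0.4872098) = 2.2235
Cpu = (94.3 - 91.75)/(3*0.4872098) = 1.7446
Cpl = (91.75 - 87.8)/(3*0.4872098) = 2.7025
Cpk = min(Cpu, Cpl) = 1.7446

1.7446


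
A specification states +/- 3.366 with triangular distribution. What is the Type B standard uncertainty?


u_B = half_width / sqrt(6)
u_B = 3.366 / 2.4494897
u_B = 1.3742

1.3742


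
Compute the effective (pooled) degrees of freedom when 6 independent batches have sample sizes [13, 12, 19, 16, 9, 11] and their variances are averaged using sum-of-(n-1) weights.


nu = sum_i (n_i - 1)
nu = ((13 - 1) + (12 - 1) + (19 - 1) + (16 - 1) + (9 - 1) + (11 - 1))
nu = 12 + 11 + 18 + 15 + 8 + 10
nu = 74

74


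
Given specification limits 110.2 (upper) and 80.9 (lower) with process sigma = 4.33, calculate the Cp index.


Cp = (USL - LSL) / (6 * sigma)
= (110.2 - 80.9) / (6 * 4.33)
= 29.3000 / 25.9800
= 1.1278

1.1278


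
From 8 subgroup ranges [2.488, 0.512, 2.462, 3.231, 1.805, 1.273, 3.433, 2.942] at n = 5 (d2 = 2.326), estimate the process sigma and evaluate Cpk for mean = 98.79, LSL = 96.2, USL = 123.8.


R_bar = (2.488 + 0.512 + 2.462 + 3.231 + 1.805 + 1.273 + 3.433 + 2.942) / 8 = 2.26825
sigma = R_bar / d2 = 2.26825 / 2.326 = 0.97517197
Cp = (USL - LSL)/(6*sigma) = (123.8 - 96.2)/(6*0.97517197) = 4.7171
Cpu = (123.8 - 98.79)/(3*0.97517197) = 8.5489
Cpl = (98.79 - 96.2)/(3*0.97517197) = 0.8853
Cpk = min(Cpu, Cpl) = 0.8853

0.8853


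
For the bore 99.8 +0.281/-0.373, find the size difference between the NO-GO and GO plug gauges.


GO = nominal - lower_tol (smallest hole = maximum material condition)
GO = 99.8 - 0.373 = 99.427
NO-GO = nominal + upper_tol (largest hole = least material condition)
NO-GO = 99.8 + 0.281 = 100.081
spread = NO-GO - GO = 100.081 - 99.427 = 0.6540

0.6540


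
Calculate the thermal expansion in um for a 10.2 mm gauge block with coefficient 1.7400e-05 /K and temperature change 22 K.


dL = L * alpha * dT
= 10.2 * 1.7400e-05 * 22
= 0.0039046 mm
dL_um = 0.0039046 * 1000 = 3.9046 um

3.9046


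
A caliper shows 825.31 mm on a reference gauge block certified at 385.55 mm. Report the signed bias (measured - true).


Systematic error = measured - true
= 825.31 - 385.55
= 439.7600

439.7600


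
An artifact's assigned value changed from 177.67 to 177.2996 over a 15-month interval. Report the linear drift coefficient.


rate = (v2 - v1) / months
= (177.2996 - 177.67) / 15
= -0.3704 / 15
= -0.0247

-0.0247


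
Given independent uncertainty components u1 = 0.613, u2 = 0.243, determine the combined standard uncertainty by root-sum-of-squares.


uc = sqrt(0.613^2 + 0.243^2)
uc = sqrt(0.434818)
uc = 0.6594

0.6594


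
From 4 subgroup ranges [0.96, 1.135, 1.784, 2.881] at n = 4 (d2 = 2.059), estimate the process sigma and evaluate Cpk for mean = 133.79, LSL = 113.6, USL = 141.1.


R_bar = (0.96 + 1.135 + 1.784 + 2.881) / 4 = 1.69
sigma = R_bar / d2 = 1.69 / 2.059 = 0.82078679
Cp = (USL - LSL)/(6*sigma) = (141.1 - 113.6)/(6*0.82078679) = 5.5841
Cpu = (141.1 - 133.79)/(3*0.82078679) = 2.9687
Cpl = (133.79 - 113.6)/(3*0.82078679) = 8.1994
Cpk = min(Cpu, Cpl) = 2.9687

2.9687


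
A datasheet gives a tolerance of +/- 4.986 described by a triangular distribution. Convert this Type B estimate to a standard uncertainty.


u_B = half_width / sqrt(6)
u_B = 4.986 / 2.4494897
u_B = 2.0355

2.0355


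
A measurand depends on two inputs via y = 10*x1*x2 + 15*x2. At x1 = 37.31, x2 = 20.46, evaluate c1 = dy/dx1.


y = 10*x1*x2 + 15*x2
dy/dx1 = 10*x2
Evaluate at x2 = 20.46: c1 = 10 * 20.46
c1 = 204.6000

204.6000


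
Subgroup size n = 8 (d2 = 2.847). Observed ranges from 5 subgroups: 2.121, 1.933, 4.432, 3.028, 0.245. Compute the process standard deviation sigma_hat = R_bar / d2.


R_bar = (2.121 + 1.933 + 4.432 + 3.028 + 0.245) / 5
R_bar = 11.759 / 5 = 2.3518
sigma_hat = R_bar / d2 = 2.3518 / 2.847 = 0.8261

0.8261


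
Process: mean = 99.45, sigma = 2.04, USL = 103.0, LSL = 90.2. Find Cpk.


Cpu = (USL - mean) / (3*sigma) = (103.0 - 99.45) / (3*2.04) = 0.5801
Cpl = (mean - LSL) / (3*sigma) = (99.45 - 90.2) / (3*2.04) = 1.5114
Cpk = min(Cpu, Cpl) = 0.5801

0.5801


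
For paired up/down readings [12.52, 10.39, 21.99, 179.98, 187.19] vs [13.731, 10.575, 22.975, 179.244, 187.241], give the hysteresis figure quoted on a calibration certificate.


|12.52 - 13.731| = 1.2110
|10.39 - 10.575| = 0.1850
|21.99 - 22.975| = 0.9850
|179.98 - 179.244| = 0.7360
|187.19 - 187.241| = 0.0510
hysteresis = max(diffs) = 1.2110

1.2110


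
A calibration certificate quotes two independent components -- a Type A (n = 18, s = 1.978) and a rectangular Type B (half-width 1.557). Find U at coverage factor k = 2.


u_A = s / sqrt(n) = 1.978 / sqrt(18) = 0.46621907
u_B = half_width / sqrt(3) = 1.557 / sqrt(3) = 0.89893437
uc = sqrt(u_A^2 + u_B^2) = sqrt(0.46621907^2 + 0.89893437^2) = 1.0126417
U = k * uc = 2 * 1.0126417
U = 2.0253

2.0253


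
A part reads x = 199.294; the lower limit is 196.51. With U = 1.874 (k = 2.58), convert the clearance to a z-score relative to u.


u = U / k = 1.874 / 2.58 = 0.72635659
margin = |LSL - x| = |196.51 - 199.294| = 2.784
z = margin / u = 2.784 / 0.72635659
z = 3.8328

3.8328


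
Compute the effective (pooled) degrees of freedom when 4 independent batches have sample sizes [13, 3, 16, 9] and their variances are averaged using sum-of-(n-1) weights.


nu = sum_i (n_i - 1)
nu = ((13 - 1) + (3 - 1) + (16 - 1) + (9 - 1))
nu = 12 + 2 + 15 + 8
nu = 37

37


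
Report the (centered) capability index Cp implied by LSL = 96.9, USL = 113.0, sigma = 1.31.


Cp = (USL - LSL) / (6 * sigma)
= (113.0 - 96.9) / (6 * 1.31)
= 16.1000 / 7.8600
= 2.0483

2.0483


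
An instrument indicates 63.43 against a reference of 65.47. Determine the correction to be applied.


Correction = standard - reading
= 65.47 - 63.43
= 2.0400

2.0400


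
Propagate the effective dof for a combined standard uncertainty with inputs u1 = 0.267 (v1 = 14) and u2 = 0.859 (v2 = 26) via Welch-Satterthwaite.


uc = sqrt(u1^2 + u2^2) = sqrt(0.267^2 + 0.859^2) = 0.89953877
v_eff = uc^4 / (u1^4/v1 + u2^4/v2)
= 0.89953877^4 / (0.267^4/14 + 0.859^4/26)
= 0.65475609 / 0.0213041
v_eff = 30.7338

30.7338


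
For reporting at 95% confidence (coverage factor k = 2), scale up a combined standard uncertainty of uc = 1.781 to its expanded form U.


U = k * uc
U = 2 * 1.781
U = 3.5620

3.5620


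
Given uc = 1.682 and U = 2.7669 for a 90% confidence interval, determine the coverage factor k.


k = U / uc
k = 2.7669 / 1.682
k = 1.645

1.645


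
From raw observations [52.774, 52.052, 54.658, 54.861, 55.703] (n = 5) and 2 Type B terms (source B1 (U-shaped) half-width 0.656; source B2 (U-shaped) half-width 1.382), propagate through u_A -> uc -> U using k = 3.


mean = (52.774 + 52.052 + 54.658 + 54.861 + 55.703) / 5 = 54.0096
s = sqrt(sum((x - mean)^2)/(n-1)) = 1.5306709
u_A = s / sqrt(n) = 1.5306709 / sqrt(5) = 0.68453684
u_B1 = 0.656 / sqrt(2) = 0.46386205
u_B2 = 1.382 / sqrt(2) = 0.97722157
uc = sqrt(0.68453684^2 + 0.46386205^2 + 0.97722157^2) = 1.2801253
U = k * uc = 3 * 1.2801253
U = 3.8404

3.8404


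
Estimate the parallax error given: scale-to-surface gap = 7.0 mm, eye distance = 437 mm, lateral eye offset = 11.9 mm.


error = h * offset / d
= 7.0 * 11.9 / 437
= 0.1906

0.1906


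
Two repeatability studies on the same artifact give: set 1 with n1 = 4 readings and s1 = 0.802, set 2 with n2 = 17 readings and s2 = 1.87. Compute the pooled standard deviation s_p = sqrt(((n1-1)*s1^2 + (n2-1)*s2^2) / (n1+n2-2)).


s_p = sqrt(((n1-1)*s1^2 + (n2-1)*s2^2) / (n1+n2-2))
numerator = (4-1)*0.802^2 + (17-1)*1.87^2 = 1.929612 + 55.9504 = 57.880012
denominator = 4 + 17 - 2 = 19
s_p^2 = 57.880012 / 19 = 3.0463164
s_p = sqrt(3.0463164) = 1.7454

1.7454


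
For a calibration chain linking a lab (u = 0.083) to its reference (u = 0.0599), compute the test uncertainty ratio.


TUR = u_lab / u_ref
= 0.083 / 0.0599
= 1.3856

1.3856


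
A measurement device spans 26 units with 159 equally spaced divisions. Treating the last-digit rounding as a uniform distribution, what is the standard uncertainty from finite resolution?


resolution = range / divisions
resolution = 26 / 159 = 0.16352201
u_res = resolution / (2*sqrt(3))
u_res = 0.16352201 / 3.4641016
u_res = 0.0472

0.0472


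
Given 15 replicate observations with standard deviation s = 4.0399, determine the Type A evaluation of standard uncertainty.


u_A = s / sqrt(n)
u_A = 4.0399 / sqrt(15)
u_A = 4.0399 / 3.8729833
u_A = 1.0431

1.0431


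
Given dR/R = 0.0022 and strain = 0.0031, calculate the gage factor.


GF = (dR/R) / epsilon
= 0.0022 / 0.0031
= 0.7097

0.7097


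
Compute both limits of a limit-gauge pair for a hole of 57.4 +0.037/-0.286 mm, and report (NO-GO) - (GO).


GO = nominal - lower_tol (smallest hole = maximum material condition)
GO = 57.4 - 0.286 = 57.114
NO-GO = nominal + upper_tol (largest hole = least material condition)
NO-GO = 57.4 + 0.037 = 57.437
spread = NO-GO - GO = 57.437 - 57.114 = 0.3230

0.3230


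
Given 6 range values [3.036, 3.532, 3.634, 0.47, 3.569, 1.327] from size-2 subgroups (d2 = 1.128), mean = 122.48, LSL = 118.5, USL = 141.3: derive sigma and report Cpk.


R_bar = (3.036 + 3.532 + 3.634 + 0.47 + 3.569 + 1.327) / 6 = 2.5946667
sigma = R_bar / d2 = 2.5946667 / 1.128 = 2.3002364
Cp = (USL - LSL)/(6*sigma) = (141.3 - 118.5)/(6*2.3002364) = 1.6520
Cpu = (141.3 - 122.48)/(3*2.3002364) = 2.7273
Cpl = (122.48 - 118.5)/(3*2.3002364) = 0.5768
Cpk = min(Cpu, Cpl) = 0.5768

0.5768


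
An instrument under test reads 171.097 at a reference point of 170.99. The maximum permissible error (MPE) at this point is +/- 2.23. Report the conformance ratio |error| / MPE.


e = indication - reference = 171.097 - 170.99 = 0.1070
|e| = 0.1070
ratio = |e| / MPE = 0.1070 / 2.23
ratio = 0.0480

0.0480


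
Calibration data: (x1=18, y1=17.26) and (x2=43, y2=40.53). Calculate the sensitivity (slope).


slope = (y2 - y1) / (x2 - x1)
= (40.53 - 17.26) / (43 - 18)
= 23.2700 / 25
= 0.9308

0.9308


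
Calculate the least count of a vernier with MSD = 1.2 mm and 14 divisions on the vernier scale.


LC = MSD / n_div
= 1.2 / 14
= 0.0857

0.0857


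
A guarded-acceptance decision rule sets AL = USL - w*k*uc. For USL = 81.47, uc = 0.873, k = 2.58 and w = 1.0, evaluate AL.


U = k * uc = 2.58 * 0.873 = 2.25234
guard band g = w * U = 1.0 * 2.25234 = 2.25234
AL = USL - g = 81.47 - 2.25234
AL = 79.2177

79.2177


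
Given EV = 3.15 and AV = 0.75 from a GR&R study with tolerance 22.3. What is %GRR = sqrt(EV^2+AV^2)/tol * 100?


GRR = sqrt(EV^2 + AV^2) = sqrt(3.15^2 + 0.75^2) = 3.238055
%GRR = GRR / tol * 100 = 3.238055 / 22.3 * 100
%GRR = 14.5204

14.5204


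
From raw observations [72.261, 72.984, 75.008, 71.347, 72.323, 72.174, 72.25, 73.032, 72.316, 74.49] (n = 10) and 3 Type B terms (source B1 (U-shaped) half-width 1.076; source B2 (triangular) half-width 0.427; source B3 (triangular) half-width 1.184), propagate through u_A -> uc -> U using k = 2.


mean = (72.261 + 72.984 + 75.008 + 71.347 + 72.323 + 72.174 + 72.25 + 73.032 + 72.316 + 74.49) / 10 = 72.8185
s = sqrt(sum((x - mean)^2)/(n-1)) = 1.1241546
u_A = s / sqrt(n) = 1.1241546 / sqrt(10) = 0.3554889
u_B1 = 1.076 / sqrt(2) = 0.7608469
u_B2 = 0.427 / sqrt(6) = 0.17432202
u_B3 = 1.184 / sqrt(6) = 0.48336598
uc = sqrt(0.3554889^2 + 0.7608469^2 + 0.17432202^2 + 0.48336598^2) = 0.98452588
U = k * uc = 2 * 0.98452588
U = 1.9691

1.9691


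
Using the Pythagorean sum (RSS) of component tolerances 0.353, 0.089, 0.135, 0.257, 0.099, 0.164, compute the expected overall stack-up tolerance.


RSS = sqrt(0.353^2 + 0.089^2 + 0.135^2 + 0.257^2 + 0.099^2 + 0.164^2)
= sqrt(0.253501)
= 0.5035

0.5035


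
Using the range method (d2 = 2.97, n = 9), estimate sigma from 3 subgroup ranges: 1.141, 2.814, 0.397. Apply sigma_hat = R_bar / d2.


R_bar = (1.141 + 2.814 + 0.397) / 3
R_bar = 4.352 / 3 = 1.4506667
sigma_hat = R_bar / d2 = 1.4506667 / 2.97 = 0.4884

0.4884


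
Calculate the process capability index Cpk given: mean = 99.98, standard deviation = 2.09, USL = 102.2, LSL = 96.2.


Cpu = (USL - mean) / (3*sigma) = (102.2 - 99.98) / (3*2.09) = 0.3541
Cpl = (mean - LSL) / (3*sigma) = (99.98 - 96.2) / (3*2.09) = 0.6029
Cpk = min(Cpu, Cpl) = 0.3541

0.3541


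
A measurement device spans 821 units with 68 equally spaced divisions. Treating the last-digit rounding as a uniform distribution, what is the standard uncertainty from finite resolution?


resolution = range / divisions
resolution = 821 / 68 = 12.073529
u_res = resolution / (2*sqrt(3))
u_res = 12.073529 / 3.4641016
u_res = 3.4853

3.4853


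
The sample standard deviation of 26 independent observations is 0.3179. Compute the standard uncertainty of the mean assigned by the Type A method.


u_A = s / sqrt(n)
u_A = 0.3179 / sqrt(26)
u_A = 0.3179 / 5.0990195
u_A = 0.0623

0.0623


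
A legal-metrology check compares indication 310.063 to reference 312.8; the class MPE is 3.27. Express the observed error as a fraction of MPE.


e = indication - reference = 310.063 - 312.8 = -2.7370
|e| = 2.7370
ratio = |e| / MPE = 2.7370 / 3.27
ratio = 0.8370

0.8370


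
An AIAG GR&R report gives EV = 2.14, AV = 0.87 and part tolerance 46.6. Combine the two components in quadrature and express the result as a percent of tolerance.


GRR = sqrt(EV^2 + AV^2) = sqrt(2.14^2 + 0.87^2) = 2.3100866
%GRR = GRR / tol * 100 = 2.3100866 / 46.6 * 100
%GRR = 4.9573

4.9573


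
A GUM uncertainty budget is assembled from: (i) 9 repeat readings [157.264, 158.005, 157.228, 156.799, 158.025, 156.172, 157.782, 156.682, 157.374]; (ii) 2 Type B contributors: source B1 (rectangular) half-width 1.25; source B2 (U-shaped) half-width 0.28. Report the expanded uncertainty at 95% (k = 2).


mean = (157.264 + 158.005 + 157.228 + 156.799 + 158.025 + 156.172 + 157.782 + 156.682 + 157.374) / 9 = 157.259
s = sqrt(sum((x - mean)^2)/(n-1)) = 0.62820279
u_A = s / sqrt(n) = 0.62820279 / sqrt(9) = 0.20940093
u_B1 = 1.25 / sqrt(3) = 0.72168784
u_B2 = 0.28 / sqrt(2) = 0.1979899
uc = sqrt(0.20940093^2 + 0.72168784^2 + 0.1979899^2) = 0.77709851
U = k * uc = 2 * 0.77709851
U = 1.5542

1.5542


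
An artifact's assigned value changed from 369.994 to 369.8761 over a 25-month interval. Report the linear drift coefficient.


rate = (v2 - v1) / months
= (369.8761 - 369.994) / 25
= -0.1179 / 25
= -0.0047

-0.0047


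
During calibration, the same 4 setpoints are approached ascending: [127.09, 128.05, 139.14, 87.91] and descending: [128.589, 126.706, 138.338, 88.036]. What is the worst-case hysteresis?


|127.09 - 128.589| = 1.4990
|128.05 - 126.706| = 1.3440
|139.14 - 138.338| = 0.8020
|87.91 - 88.036| = 0.1260
hysteresis = max(diffs) = 1.4990

1.4990


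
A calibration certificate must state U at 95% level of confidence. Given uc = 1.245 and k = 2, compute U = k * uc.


U = k * uc
U = 2 * 1.245
U = 2.4900

2.4900


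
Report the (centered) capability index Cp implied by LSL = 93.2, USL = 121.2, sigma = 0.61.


Cp = (USL - LSL) / (6 * sigma)
= (121.2 - 93.2) / (6 * 0.61)
= 28.0000 / 3.6600
= 7.6503

7.6503


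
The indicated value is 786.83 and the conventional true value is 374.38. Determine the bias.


Systematic error = measured - true
= 786.83 - 374.38
= 412.4500

412.4500


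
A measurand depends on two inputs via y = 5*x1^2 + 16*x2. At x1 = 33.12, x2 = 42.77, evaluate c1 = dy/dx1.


y = 5*x1^2 + 16*x2
dy/dx1 = 2*5*x1
Evaluate at x1 = 33.12: c1 = 10 * 33.12
c1 = 331.2000

331.2000


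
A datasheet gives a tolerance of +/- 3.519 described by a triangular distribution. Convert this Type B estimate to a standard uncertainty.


u_B = half_width / sqrt(6)
u_B = 3.519 / 2.4494897
u_B = 1.4366

1.4366


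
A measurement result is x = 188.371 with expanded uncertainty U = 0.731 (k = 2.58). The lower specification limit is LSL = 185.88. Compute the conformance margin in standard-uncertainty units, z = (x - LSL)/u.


u = U / k = 0.731 / 2.58 = 0.28333333
margin = |LSL - x| = |185.88 - 188.371| = 2.491
z = margin / u = 2.491 / 0.28333333
z = 8.7918

8.7918


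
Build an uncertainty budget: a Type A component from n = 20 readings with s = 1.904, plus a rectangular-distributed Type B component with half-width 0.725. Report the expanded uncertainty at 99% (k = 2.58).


u_A = s / sqrt(n) = 1.904 / sqrt(20) = 0.42574734
u_B = half_width / sqrt(3) = 0.725 / sqrt(3) = 0.41857895
uc = sqrt(u_A^2 + u_B^2) = sqrt(0.42574734^2 + 0.41857895^2) = 0.59705036
U = k * uc = 2.58 * 0.59705036
U = 1.5404

1.5404


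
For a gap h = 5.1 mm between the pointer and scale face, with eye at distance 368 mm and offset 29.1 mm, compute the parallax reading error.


error = h * offset / d
= 5.1 * 29.1 / 368
= 0.4033

0.4033


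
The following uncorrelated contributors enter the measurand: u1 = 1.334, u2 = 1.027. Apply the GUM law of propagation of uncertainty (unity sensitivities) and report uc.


uc = sqrt(1.334^2 + 1.027^2)
uc = sqrt(2.834285)
uc = 1.6835

1.6835


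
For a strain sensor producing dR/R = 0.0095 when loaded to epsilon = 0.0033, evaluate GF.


GF = (dR/R) / epsilon
= 0.0095 / 0.0033
= 2.8788

2.8788


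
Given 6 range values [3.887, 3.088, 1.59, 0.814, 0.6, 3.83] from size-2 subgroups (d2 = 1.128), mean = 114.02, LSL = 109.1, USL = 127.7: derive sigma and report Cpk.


R_bar = (3.887 + 3.088 + 1.59 + 0.814 + 0.6 + 3.83) / 6 = 2.3015
sigma = R_bar / d2 = 2.3015 / 1.128 = 2.0403369
Cp = (USL - LSL)/(6*sigma) = (127.7 - 109.1)/(6*2.0403369) = 1.5194
Cpu = (127.7 - 114.02)/(3*2.0403369) = 2.2349
Cpl = (114.02 - 109.1)/(3*2.0403369) = 0.8038
Cpk = min(Cpu, Cpl) = 0.8038

0.8038


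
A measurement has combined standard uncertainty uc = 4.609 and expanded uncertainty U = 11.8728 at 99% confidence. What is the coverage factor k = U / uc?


k = U / uc
k = 11.8728 / 4.609
k = 2.576

2.576


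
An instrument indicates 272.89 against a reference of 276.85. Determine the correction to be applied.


Correction = standard - reading
= 276.85 - 272.89
= 3.9600

3.9600


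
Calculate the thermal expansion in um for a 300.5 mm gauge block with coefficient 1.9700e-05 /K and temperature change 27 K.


dL = L * alpha * dT
= 300.5 * 1.9700e-05 * 27
= 0.1598359 mm
dL_um = 0.1598359 * 1000 = 159.8359 um

159.8359


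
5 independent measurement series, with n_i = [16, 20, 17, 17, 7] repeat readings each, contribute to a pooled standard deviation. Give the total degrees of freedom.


nu = sum_i (n_i - 1)
nu = ((16 - 1) + (20 - 1) + (17 - 1) + (17 - 1) + (7 - 1))
nu = 15 + 19 + 16 + 16 + 6
nu = 72

72


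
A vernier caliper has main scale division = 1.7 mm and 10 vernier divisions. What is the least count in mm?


LC = MSD / n_div
= 1.7 / 10
= 0.1700

0.1700


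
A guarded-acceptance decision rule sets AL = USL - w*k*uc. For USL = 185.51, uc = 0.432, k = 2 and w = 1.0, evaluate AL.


U = k * uc = 2 * 0.432 = 0.864
guard band g = w * U = 1.0 * 0.864 = 0.864
AL = USL - g = 185.51 - 0.864
AL = 184.6460

184.6460


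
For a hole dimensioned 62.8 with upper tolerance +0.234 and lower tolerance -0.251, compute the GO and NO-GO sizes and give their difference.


GO = nominal - lower_tol (smallest hole = maximum material condition)
GO = 62.8 - 0.251 = 62.549
NO-GO = nominal + upper_tol (largest hole = least material condition)
NO-GO = 62.8 + 0.234 = 63.034
spread = NO-GO - GO = 63.034 - 62.549 = 0.4850

0.4850


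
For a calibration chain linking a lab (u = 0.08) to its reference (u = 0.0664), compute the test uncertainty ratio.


TUR = u_lab / u_ref
= 0.08 / 0.0664
= 1.2048

1.2048
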